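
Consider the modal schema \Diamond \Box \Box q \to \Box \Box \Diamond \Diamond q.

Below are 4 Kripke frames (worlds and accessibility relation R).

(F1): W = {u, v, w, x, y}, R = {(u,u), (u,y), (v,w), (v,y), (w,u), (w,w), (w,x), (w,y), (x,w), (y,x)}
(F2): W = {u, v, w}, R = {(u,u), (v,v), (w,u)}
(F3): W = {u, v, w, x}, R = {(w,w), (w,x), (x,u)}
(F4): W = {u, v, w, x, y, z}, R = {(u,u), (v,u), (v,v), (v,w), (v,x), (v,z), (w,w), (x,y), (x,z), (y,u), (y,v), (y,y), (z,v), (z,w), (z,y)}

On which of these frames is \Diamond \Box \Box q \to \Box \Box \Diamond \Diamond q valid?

Frame correspondent (Sahlqvist): \forall x \forall y \forall z ((xRy \wedge x R^2 z) \to \exists w (y R^2 w \wedge z R^2 w)) — i.e. a generalized confluence (Geach) condition.
(F1): fails — uRu, uR²y but no t with uR²t and yR²t.
(F2): ✓.
(F3): fails — wRw, wR²u but no t with wR²t and uR²t.
(F4): fails — vRu, vR²w but no t with uR²t and wR²t.
Valid on: (F2).

(F2)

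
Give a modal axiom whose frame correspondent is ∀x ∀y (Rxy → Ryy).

□(□p → p)

The condition is shift-reflexivity. The T□ schema □(□p → p) defines it.
Suppose □(□p→p) is valid. Take Rxy and set V(p)={w : Ryw}. Then at y, □p holds; since □(□p→p) at x, □p→p at y, so p at y, i.e. Ryy.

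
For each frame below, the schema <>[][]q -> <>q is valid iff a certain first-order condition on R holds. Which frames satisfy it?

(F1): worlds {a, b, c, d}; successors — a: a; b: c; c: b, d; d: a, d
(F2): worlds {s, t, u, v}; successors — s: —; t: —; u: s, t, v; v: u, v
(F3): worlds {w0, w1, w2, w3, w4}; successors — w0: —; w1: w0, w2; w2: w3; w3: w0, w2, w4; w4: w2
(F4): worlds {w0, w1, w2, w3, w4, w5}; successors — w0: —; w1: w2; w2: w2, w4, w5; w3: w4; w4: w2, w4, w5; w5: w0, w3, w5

The schema corresponds to a generalized confluence (Geach) condition: forall x forall y (xRy -> exists w (y R^2 w & xRw)).
(F1): condition met.
(F2): fails — uRs but no w with sR²w and uRw.
(F3): fails — w1Rw0 but no w with w0R²w and w1Rw.
(F4): fails — w5Rw0 but no w with w0R²w and w5Rw.
Valid on: (F1).

(F1)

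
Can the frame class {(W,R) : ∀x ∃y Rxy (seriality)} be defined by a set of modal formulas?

Yes, by □p → ◇p

This is a Sahlqvist condition; the D axiom □p → ◇p defines it.
Suppose □p→◇p is valid. At any x set V(p)=W. Then □p at x, so ◇p at x, so x has a successor.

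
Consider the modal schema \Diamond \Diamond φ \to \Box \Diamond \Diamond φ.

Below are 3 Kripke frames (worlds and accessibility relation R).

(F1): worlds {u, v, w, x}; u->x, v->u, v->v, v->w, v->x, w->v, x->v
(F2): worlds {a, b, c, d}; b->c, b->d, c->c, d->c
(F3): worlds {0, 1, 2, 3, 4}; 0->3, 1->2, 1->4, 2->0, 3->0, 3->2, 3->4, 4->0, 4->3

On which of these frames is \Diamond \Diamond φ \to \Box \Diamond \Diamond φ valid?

This is the axiom for a generalized confluence (Geach) condition; its first-order frame correspondent is \forall x \forall y \forall z ((x R^2 y \wedge xRz) \to \exists w (y = w \wedge z R^2 w)).
(F1): fails — vR²u, vRu but no t with u=t and uR²t.
(F2): ✓.
(F3): fails — 0R²2, 0R3 but no w with 2=w and 3R²w.

(F2)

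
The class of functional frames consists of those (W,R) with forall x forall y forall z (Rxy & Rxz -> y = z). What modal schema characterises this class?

◇p → □p

The condition is partial functionality. The CD schema ◇p → □p defines it.
Suppose ◇p→□p is valid. Take Rxy, Rxz and set V(p)={y}. Then ◇p at x, so □p at x, so p at z, i.e. z=y.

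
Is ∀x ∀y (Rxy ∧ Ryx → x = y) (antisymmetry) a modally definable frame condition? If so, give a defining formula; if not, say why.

If a class were modally definable it would be closed under surjective bounded morphisms (Goldblatt–Thomason).
The 8-cycle (worlds a,b,c,d,e,f,g,h with a→b→c→d→e→f→g→h→a) is antisymmetric. Sending even-indexed worlds to • and odd-indexed worlds to ∘ is a surjective bounded morphism onto the two-world frame with •↔∘, which is not antisymmetric.
Hence antisymmetry is not modally definable.

Not definable by any modal formula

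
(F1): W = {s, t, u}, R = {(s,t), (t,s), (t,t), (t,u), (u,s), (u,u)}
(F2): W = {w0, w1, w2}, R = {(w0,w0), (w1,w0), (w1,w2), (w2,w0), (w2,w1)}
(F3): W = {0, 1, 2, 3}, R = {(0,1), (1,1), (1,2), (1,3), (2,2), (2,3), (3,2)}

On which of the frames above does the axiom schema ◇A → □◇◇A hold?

(F1)

This is the axiom for a generalized confluence (Geach) condition; its first-order frame correspondent is ∀x ∀y ∀z ((xRy ∧ xRz) → ∃w (y = w ∧ zR²w)).
(F1): satisfies the condition.
(F2): fails — w1Rw2, w1Rw0 but no w with w2=w and w0R²w.
(F3): fails — 1R1, 1R2 but no w with 1=w and 2R²w.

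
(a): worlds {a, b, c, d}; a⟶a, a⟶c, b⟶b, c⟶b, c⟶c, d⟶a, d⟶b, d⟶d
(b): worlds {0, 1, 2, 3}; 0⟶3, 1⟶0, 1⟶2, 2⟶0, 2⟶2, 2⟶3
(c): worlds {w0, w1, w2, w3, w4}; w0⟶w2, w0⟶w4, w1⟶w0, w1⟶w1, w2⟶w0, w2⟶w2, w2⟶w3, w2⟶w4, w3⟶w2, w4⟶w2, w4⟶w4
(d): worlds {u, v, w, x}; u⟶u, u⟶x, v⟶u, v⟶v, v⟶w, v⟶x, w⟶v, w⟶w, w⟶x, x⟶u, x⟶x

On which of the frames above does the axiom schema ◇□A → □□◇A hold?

(d)

Frame correspondent (Sahlqvist): ∀x ∀y ∀z ((xRy ∧ xR²z) → ∃w (yRw ∧ zRw)) — i.e. a generalized confluence (Geach) condition.
(a): fails — aRa, aR²b but no w with aRw and bRw.
(b): fails — 1R0, 1R²3 but no w with 0Rw and 3Rw.
(c): fails — w1Rw0, w1R²w1 but no w with w0Rw and w1Rw.
(d): condition met.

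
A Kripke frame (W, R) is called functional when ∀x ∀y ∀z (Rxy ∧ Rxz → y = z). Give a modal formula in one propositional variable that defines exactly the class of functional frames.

This is partial functionality; the standard corresponding axiom is CD: ◇ψ → □ψ.
Suppose ◇ψ→□ψ is valid. Take Rxy, Rxz and set V(ψ)={y}. Then ◇ψ at x, so □ψ at x, so ψ at z, i.e. z=y.

◇ψ → □ψ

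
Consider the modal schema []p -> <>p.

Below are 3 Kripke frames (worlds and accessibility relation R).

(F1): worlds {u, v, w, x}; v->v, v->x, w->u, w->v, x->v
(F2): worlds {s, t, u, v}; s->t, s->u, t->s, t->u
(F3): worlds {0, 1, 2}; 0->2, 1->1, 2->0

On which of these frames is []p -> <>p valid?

(F3)

Frame correspondent (Sahlqvist): forall x exists y Rxy — i.e. seriality.
(F1): fails — world u has no successor.
(F2): fails — world u has no successor.
(F3): holds.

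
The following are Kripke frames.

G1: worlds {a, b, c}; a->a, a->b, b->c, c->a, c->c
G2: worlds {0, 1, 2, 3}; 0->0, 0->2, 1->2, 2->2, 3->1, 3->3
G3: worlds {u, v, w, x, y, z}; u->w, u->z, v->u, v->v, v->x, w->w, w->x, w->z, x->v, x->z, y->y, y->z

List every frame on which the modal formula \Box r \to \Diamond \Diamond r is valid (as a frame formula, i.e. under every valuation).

G1, G2

The schema corresponds to a generalized confluence (Geach) condition: \forall x \exists w (xRw \wedge x R^2 w).
G1: satisfies the condition.
G2: satisfies the condition.
G3: fails — at z but no t with zRt and zR²t.
Valid on: G1, G2.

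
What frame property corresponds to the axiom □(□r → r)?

Suppose □(□r→r) is valid. Take Rxy and set V(r)={w : Ryw}. Then at y, □r holds; since □(□r→r) at x, □r→r at y, so r at y, i.e. Ryy.
Conversely, on a frame with shift-reflexivity the schema holds at every world under every valuation.
Frame condition: ∀x ∀y (Rxy → Ryy).

shift-reflexivity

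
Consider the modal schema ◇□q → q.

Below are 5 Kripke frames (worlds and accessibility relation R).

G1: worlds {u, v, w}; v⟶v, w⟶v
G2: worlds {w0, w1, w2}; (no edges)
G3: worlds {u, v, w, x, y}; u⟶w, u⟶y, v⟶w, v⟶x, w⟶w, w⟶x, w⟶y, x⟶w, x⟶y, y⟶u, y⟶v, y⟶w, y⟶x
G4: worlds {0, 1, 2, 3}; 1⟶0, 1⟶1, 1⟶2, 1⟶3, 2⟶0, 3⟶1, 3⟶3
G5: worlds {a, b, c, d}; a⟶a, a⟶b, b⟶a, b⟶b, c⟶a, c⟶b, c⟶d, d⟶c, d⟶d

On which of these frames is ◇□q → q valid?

This is the axiom for symmetry; its first-order frame correspondent is ∀x ∀y (Rxy → Ryx).
G1: fails — Rwv but not Rvw.
G2: holds.
G3: fails — Ruw but not Rwu.
G4: fails — R10 but not R01.
G5: fails — Rcb but not Rbc.

G2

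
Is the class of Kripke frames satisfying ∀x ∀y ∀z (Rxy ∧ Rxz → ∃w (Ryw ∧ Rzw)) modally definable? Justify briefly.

The condition is convergence. A defining modal formula is ◇□q → □◇q.

Yes — defined by ◇□q → □◇q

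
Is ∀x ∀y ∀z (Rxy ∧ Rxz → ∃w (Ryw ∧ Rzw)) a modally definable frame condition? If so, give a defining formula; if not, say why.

Yes: it is convergence, defined by the .2 schema ◇□p → □◇p.
Suppose ◇□p→□◇p is valid. Take Rxy, Rxz and set V(p)={w : Ryw}. Then □p at y so ◇□p at x, so □◇p at x, so ◇p at z, giving w with Rzw and Ryw.

Yes, by ◇□p → □◇p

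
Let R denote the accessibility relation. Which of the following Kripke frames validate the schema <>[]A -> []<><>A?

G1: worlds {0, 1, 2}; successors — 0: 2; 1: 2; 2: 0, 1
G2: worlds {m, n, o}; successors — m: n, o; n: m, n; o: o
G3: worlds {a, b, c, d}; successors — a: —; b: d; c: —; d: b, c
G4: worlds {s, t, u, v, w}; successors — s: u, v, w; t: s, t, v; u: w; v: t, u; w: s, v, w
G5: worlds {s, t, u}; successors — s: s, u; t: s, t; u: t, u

The schema corresponds to a generalized confluence (Geach) condition: forall x forall y forall z ((xRy & xRz) -> exists w (yRw & z R^2 w)).
G1: fails — 0R2, 0R2 but no w with 2Rw and 2R²w.
G2: fails — mRn, mRo but no w with nRw and oR²w.
G3: fails — bRd, bRd but no w with dRw and dR²w.
G4: fails — sRv, sRu but no w* with vRw* and uR²w*.
G5: holds.
Valid on: G5.

G5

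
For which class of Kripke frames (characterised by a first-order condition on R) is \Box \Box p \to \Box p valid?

density: \forall x \forall y (Rxy \to \exists z (Rxz \wedge Rzy))

Suppose □□p→□p is valid. Take Rxy and set V(p)={w : xR²w}. Then □□p at x, so □p at x, so p at y, i.e. ∃z(Rxz∧Rzy).
Conversely, any frame satisfying \forall x \forall y (Rxy \to \exists z (Rxz \wedge Rzy)) validates the schema.
Frame condition: \forall x \forall y (Rxy \to \exists z (Rxz \wedge Rzy)).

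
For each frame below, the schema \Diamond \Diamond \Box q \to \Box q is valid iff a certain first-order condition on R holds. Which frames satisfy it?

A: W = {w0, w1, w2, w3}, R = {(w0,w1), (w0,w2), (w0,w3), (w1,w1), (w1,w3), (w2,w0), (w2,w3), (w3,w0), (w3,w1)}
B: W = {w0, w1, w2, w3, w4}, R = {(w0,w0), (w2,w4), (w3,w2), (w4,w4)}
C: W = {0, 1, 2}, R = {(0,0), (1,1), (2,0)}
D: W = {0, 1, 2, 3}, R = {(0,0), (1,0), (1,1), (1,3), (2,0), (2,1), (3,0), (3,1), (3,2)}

C

Frame correspondent (Sahlqvist): \forall x \forall y \forall z ((x R^2 y \wedge xRz) \to \exists w (yRw \wedge z = w)) — i.e. a generalized confluence (Geach) condition.
A: fails — w0R²w1, w0Rw2 but no w with w1Rw and w2=w.
B: fails — w3R²w4, w3Rw2 but no w with w4Rw and w2=w.
C: satisfies the condition.
D: fails — 1R²0, 1R1 but no w with 0Rw and 1=w.
Valid on: C.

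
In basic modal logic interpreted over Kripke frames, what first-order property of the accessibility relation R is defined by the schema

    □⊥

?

□⊥ is valid iff no world has any successor (otherwise □⊥ fails at any world with one).

emptiness of R: ∀x ∀y ¬Rxy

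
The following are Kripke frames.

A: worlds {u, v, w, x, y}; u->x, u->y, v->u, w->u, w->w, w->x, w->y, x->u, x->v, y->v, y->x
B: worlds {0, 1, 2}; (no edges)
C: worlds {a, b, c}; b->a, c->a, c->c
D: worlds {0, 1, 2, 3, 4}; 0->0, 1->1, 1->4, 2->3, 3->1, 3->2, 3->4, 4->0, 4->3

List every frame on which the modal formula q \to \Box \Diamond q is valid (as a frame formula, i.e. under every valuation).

This is the axiom for symmetry; its first-order frame correspondent is \forall x \forall y (Rxy \to Ryx).
A: fails — Ryx but not Rxy.
B: condition met.
C: fails — Rca but not Rac.
D: fails — R31 but not R13.

B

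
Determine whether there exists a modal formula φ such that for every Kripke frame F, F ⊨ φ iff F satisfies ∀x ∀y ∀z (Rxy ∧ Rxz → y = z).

Definable; ◇r → □r defines it

Yes: it is partial functionality, defined by the CD schema ◇r → □r.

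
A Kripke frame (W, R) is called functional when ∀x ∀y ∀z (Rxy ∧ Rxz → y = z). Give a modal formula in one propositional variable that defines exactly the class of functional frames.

◇s → □s

This is partial functionality; the standard corresponding axiom is CD: ◇s → □s.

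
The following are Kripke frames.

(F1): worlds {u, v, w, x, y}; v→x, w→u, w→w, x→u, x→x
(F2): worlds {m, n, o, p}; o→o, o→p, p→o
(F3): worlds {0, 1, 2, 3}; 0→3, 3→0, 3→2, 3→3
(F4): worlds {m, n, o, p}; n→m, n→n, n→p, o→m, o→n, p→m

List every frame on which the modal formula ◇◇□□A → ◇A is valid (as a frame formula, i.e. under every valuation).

This is the axiom for a generalized confluence (Geach) condition; its first-order frame correspondent is ∀x ∀y (xR²y → ∃w (yR²w ∧ xRw)).
(F1): fails — vR²u but no t with uR²t and vRt.
(F2): satisfies the condition.
(F3): fails — 0R²2 but no w with 2R²w and 0Rw.
(F4): fails — nR²m but no w with mR²w and nRw.
Valid on: (F2).

(F2)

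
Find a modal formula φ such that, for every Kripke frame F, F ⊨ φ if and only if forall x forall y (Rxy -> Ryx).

A defining formula is r → □◇r (the B axiom).
Suppose r→□◇r is valid. Take Rxy and set V(r)={x}. Then r at x, so □◇r at x, so ◇r at y, so some z with Ryz has r; z=x, i.e. Ryx.

r → □◇r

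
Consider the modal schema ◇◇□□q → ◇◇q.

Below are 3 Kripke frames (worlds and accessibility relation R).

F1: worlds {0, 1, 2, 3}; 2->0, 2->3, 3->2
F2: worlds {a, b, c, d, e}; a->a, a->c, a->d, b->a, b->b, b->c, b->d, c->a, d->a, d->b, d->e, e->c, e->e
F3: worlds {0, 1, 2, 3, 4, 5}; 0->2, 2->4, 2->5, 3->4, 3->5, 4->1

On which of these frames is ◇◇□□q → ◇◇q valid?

Frame correspondent (Sahlqvist): ∀x ∀y (xR²y → ∃w (yR²w ∧ xR²w)) — i.e. a generalized confluence (Geach) condition.
F1: fails — 3R²0 but no w with 0R²w and 3R²w.
F2: ✓.
F3: fails — 0R²4 but no w with 4R²w and 0R²w.

F2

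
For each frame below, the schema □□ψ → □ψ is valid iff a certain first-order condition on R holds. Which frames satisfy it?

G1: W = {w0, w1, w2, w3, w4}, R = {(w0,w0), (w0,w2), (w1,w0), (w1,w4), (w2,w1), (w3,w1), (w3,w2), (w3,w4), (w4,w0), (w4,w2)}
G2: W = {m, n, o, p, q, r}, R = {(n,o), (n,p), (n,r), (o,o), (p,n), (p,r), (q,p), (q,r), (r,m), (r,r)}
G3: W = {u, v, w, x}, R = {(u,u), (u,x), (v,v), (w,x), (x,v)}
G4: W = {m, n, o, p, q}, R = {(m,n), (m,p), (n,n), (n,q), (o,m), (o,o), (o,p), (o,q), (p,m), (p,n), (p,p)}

This is the axiom for density; its first-order frame correspondent is ∀x ∀y (Rxy → ∃z (Rxz ∧ Rzy)).
G1: fails — Rw2w1 but no z with Rw2z and Rzw1.
G2: fails — Rpn but no z with Rpz and Rzn.
G3: fails — Rwx but no z with Rwz and Rzx.
G4: ✓.
Valid on: G4.

G4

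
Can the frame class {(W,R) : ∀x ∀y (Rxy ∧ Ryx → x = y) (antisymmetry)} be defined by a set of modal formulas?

Any modally definable frame class is closed under surjective bounded morphisms.
The 4-cycle (worlds 0,1,2,3 with 0→1→2→3→0) is antisymmetric. Sending even-indexed worlds to s and odd-indexed worlds to t is a surjective bounded morphism onto the two-world frame with s↔t, which is not antisymmetric.
So the class is not modally definable.

Not definable by any modal formula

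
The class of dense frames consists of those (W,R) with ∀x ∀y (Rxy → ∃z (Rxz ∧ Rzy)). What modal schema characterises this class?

□□p → □p

The condition is density. The C4 schema □□p → □p defines it.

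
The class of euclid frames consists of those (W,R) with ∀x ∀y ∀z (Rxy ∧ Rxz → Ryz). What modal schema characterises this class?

◇p → □◇p

A defining formula is ◇p → □◇p (the 5 axiom).
Suppose ◇p→□◇p is valid. Take Rxy, Rxz and set V(p)={y}. Then ◇p at x, so □◇p at x, so ◇p at z, so some w with Rzw has p; w=y, i.e. Rzy. By symmetry of the argument, Ryz.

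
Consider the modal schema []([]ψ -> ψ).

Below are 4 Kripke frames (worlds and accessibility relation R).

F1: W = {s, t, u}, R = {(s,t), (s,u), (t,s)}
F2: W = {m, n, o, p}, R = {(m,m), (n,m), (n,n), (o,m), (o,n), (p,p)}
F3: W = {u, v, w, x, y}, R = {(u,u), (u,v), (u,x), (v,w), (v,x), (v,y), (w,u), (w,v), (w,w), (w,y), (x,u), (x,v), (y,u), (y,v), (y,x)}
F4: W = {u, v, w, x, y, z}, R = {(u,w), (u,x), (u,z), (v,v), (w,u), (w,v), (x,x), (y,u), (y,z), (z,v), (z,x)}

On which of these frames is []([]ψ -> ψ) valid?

F2

The schema corresponds to shift-reflexivity: forall x forall y (Rxy -> Ryy).
F1: fails — Rsu but not Ruu.
F2: satisfies the condition.
F3: fails — Ruv but not Rvv.
F4: fails — Ruz but not Rzz.
Valid on: F2.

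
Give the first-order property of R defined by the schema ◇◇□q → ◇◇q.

∀x ∀y (xR²y → ∃w (yRw ∧ xR²w))

This is a Sahlqvist (Geach-type) schema ◇^2□^1q → □^0◇^2q.
Minimal-valuation argument: fix x; take any y with xR^2y and any z with xR^0z. Set V(q) to the set of worlds R-reachable from y in exactly 1 step. Then □^1q holds at y, so the antecedent holds at x; validity forces ◇^2q at z, giving a w with zR^2w and yR^1w.
First-order correspondent: ∀x ∀y (xR²y → ∃w (yRw ∧ xR²w)).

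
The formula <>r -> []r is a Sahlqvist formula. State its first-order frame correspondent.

partial functionality

Suppose ◇r→□r is valid. Take Rxy, Rxz and set V(r)={y}. Then ◇r at x, so □r at x, so r at z, i.e. z=y.
The converse is a direct semantic check.
So the correspondent is partial functionality.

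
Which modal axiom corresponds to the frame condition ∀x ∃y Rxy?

The condition is seriality. The D schema □p → ◇p defines it.
Suppose □p→◇p is valid. At any x set V(p)=W. Then □p at x, so ◇p at x, so x has a successor.

□p → ◇p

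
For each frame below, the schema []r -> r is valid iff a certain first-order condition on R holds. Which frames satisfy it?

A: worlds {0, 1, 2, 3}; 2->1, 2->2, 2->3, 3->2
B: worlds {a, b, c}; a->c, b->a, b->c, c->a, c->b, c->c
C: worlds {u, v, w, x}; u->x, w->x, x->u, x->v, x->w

none

This is the axiom for reflexivity; its first-order frame correspondent is forall x Rxx.
A: fails — world 0 does not see itself.
B: fails — world a does not see itself.
C: fails — world u does not see itself.
Valid on no frame.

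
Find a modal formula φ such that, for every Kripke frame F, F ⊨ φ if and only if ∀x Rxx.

This is reflexivity; the standard corresponding axiom is T: □q → q.

□q → q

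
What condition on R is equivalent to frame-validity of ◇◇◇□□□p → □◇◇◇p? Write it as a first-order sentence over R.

∀x ∀y ∀z ((xR³y ∧ xRz) → ∃w (yR³w ∧ zR³w))

This is a Sahlqvist (Geach-type) schema ◇^3□^3p → □^1◇^3p.
First-order correspondent: ∀x ∀y ∀z ((xR³y ∧ xRz) → ∃w (yR³w ∧ zR³w)).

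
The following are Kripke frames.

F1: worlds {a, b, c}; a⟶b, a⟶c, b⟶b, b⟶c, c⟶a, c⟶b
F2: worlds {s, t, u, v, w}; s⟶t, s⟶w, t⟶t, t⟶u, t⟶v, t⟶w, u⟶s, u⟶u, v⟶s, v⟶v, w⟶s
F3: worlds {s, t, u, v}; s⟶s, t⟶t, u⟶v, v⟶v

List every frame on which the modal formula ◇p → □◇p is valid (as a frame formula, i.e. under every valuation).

This is the axiom for the Euclidean property; its first-order frame correspondent is ∀x ∀y ∀z (Rxy ∧ Rxz → Ryz).
F1: fails — Rac and Rac but not Rcc.
F2: fails — Rsw and Rsw but not Rww.
F3: holds.
Valid on: F3.

F3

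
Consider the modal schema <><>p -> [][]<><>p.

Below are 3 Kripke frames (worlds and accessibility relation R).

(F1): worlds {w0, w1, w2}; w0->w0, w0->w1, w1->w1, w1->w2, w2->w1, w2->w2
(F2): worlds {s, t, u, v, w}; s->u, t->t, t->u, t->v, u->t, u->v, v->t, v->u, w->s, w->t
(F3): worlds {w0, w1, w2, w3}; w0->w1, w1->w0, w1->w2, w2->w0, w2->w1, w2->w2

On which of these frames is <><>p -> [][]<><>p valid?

Frame correspondent (Sahlqvist): forall x forall y forall z ((x R^2 y & x R^2 z) -> exists w (y = w & z R^2 w)) — i.e. a generalized confluence (Geach) condition.
(F1): fails — w0R²w0, w0R²w1 but no w with w0=w and w1R²w.
(F2): satisfies the condition.
(F3): fails — w1R²w1, w1R²w0 but no w with w1=w and w0R²w.
Valid on: (F2).

(F2)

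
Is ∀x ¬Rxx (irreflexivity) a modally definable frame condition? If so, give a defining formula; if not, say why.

Any modally definable frame class is closed under surjective bounded morphisms.
The 2-cycle (worlds a,b with a→b→a) is irreflexive, and the map sending every world to a single reflexive point • is a surjective bounded morphism (forth: every edge maps to (•,•); back: every world has a successor). So any modal formula valid on the 2-cycle is also valid on the reflexive point, which is not irreflexive.
So the class is not modally definable.

No — not modally definable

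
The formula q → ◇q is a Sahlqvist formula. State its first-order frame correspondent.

This is frame-equivalent to □q → q (substitute ¬q for q and contrapose).
Suppose □q→q is valid. At any x set V(q)={w : Rxw}. Then □q holds at x, so q holds at x, i.e. Rxx.
Conversely, any frame satisfying ∀x Rxx validates the schema.
So the correspondent is reflexivity.

reflexivity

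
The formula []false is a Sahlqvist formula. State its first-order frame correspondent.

□⊥ is valid iff no world has any successor (otherwise □⊥ fails at any world with one).

emptiness of R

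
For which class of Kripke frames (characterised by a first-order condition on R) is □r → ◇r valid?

Suppose □r→◇r is valid. At any x set V(r)=W. Then □r at x, so ◇r at x, so x has a successor.

seriality: ∀x ∃y Rxy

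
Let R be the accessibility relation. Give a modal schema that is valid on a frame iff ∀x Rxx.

The condition is reflexivity. The T schema □p → p defines it.

□p → p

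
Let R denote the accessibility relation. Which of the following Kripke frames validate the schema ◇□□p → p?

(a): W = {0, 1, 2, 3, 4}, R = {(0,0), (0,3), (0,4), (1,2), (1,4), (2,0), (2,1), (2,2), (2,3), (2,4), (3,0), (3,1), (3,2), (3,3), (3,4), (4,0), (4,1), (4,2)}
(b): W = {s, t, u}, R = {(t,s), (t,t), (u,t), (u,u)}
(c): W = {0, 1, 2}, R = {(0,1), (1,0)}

This is the axiom for a generalized confluence (Geach) condition; its first-order frame correspondent is ∀x ∀y (xRy → ∃w (yR²w ∧ x = w)).
(a): ✓.
(b): fails — tRs but no w with sR²w and t=w.
(c): fails — 0R1 but no w with 1R²w and 0=w.
Valid on: (a).

(a)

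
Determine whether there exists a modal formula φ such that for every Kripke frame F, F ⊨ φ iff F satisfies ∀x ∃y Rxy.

Yes: it is seriality, defined by the D schema □q → ◇q.
Suppose □q→◇q is valid. At any x set V(q)=W. Then □q at x, so ◇q at x, so x has a successor.

Definable; □q → ◇q defines it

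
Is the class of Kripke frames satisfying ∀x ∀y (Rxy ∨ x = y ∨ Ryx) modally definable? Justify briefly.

No — not modally definable

Any modally definable frame class is closed under disjoint unions.
Take 4 disjoint single-world reflexive frames: each is trivially connected, but their disjoint union has 4 worlds with no edge between distinct components, so it is not connected.
Hence connectedness of R is not modally definable.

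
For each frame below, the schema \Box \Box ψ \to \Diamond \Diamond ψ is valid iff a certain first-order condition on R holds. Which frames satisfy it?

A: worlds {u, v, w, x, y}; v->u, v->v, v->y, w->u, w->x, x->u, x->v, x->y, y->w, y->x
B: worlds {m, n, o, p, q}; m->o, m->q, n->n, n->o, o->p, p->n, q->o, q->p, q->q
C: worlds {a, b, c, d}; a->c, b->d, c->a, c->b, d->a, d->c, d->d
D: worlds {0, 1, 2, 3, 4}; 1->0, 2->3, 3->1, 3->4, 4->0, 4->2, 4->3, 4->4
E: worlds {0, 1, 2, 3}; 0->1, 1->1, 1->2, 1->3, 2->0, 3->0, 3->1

Frame correspondent (Sahlqvist): \forall x \exists w (x R^2 w \wedge x R^2 w) — i.e. a generalized confluence (Geach) condition.
A: fails — at u but no t with uR²t and uR²t.
B: condition met.
C: condition met.
D: fails — at 0 but no w with 0R²w and 0R²w.
E: condition met.
Valid on: B, C, E.

B, C, E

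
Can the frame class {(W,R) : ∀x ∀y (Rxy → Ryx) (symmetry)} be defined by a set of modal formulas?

Definable; r → □◇r defines it

The condition is symmetry. A defining modal formula is r → □◇r.
Suppose r→□◇r is valid. Take Rxy and set V(r)={x}. Then r at x, so □◇r at x, so ◇r at y, so some z with Ryz has r; z=x, i.e. Ryx.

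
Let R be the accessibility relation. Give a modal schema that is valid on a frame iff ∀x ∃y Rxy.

□ψ → ◇ψ

A defining formula is □ψ → ◇ψ (the D axiom).
Suppose □ψ→◇ψ is valid. At any x set V(ψ)=W. Then □ψ at x, so ◇ψ at x, so x has a successor.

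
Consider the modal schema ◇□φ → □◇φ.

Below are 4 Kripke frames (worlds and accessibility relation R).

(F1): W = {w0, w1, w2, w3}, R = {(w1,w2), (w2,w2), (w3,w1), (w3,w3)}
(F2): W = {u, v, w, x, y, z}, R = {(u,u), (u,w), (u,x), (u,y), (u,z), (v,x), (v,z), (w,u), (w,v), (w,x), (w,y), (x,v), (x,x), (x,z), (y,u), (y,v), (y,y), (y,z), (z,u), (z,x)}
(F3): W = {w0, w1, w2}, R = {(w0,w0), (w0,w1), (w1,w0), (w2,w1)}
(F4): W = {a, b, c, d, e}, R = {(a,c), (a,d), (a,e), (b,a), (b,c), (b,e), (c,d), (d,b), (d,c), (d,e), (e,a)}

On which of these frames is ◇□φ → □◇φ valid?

(F2), (F3)

Frame correspondent (Sahlqvist): ∀x ∀y ∀z (Rxy ∧ Rxz → ∃w (Ryw ∧ Rzw)) — i.e. convergence.
(F1): fails — Rw3w1 and Rw3w3 but w1 and w3 have no common successor.
(F2): holds.
(F3): holds.
(F4): fails — Rae and Rac but e and c have no common successor.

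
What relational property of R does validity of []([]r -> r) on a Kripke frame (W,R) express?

Suppose □(□r→r) is valid. Take Rxy and set V(r)={w : Ryw}. Then at y, □r holds; since □(□r→r) at x, □r→r at y, so r at y, i.e. Ryy.

shift-reflexivity: forall x forall y (Rxy -> Ryy)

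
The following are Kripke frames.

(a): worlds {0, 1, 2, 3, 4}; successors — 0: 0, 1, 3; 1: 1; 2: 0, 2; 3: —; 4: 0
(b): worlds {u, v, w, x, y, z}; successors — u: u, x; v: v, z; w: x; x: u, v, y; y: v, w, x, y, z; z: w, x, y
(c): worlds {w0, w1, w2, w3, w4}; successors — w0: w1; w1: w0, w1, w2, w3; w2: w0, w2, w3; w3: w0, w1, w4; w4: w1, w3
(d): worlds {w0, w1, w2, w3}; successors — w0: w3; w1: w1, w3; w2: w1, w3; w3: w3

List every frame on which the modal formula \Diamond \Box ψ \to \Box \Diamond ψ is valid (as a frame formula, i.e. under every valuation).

This is the axiom for convergence; its first-order frame correspondent is \forall x \forall y \forall z (Rxy \wedge Rxz \to \exists w (Ryw \wedge Rzw)).
(a): fails — R00 and R03 but 0 and 3 have no common successor.
(b): fails — Rvv and Rvz but v and z have no common successor.
(c): fails — Rw1w2 and Rw1w0 but w2 and w0 have no common successor.
(d): satisfies the condition.

(d)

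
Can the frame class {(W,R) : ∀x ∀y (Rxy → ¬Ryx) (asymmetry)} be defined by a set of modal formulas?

Any modally definable frame class is closed under surjective bounded morphisms.
The 4-cycle (worlds s,t,u,v with s→t→u→v→s) is asymmetric. Mapping every world to a single reflexive point • is a surjective bounded morphism, and the reflexive point is not asymmetric (R•• but asymmetry requires ¬R••).
Hence asymmetry is not modally definable.

Not definable by any modal formula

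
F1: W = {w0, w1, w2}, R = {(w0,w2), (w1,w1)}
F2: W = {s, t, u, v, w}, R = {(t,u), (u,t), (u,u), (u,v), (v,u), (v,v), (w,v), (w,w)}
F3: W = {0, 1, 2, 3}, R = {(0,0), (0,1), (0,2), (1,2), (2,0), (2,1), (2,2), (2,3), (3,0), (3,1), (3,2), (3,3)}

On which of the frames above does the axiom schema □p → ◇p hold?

F3

The schema corresponds to seriality: ∀x ∃y Rxy.
F1: fails — world w2 has no successor.
F2: fails — world s has no successor.
F3: ✓.
Valid on: F3.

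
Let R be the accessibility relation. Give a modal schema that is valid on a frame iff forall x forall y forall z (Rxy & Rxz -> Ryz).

◇r → □◇r

This is the Euclidean property; the standard corresponding axiom is 5: ◇r → □◇r.
Suppose ◇r→□◇r is valid. Take Rxy, Rxz and set V(r)={y}. Then ◇r at x, so □◇r at x, so ◇r at z, so some w with Rzw has r; w=y, i.e. Rzy. By symmetry of the argument, Ryz.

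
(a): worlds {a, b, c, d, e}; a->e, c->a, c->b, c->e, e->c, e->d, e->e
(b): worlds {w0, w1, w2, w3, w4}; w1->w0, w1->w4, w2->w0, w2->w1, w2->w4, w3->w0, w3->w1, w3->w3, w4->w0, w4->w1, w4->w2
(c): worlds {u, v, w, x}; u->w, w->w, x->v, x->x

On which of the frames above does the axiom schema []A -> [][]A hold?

(c)

The schema corresponds to transitivity: forall x forall y forall z (Rxy & Ryz -> Rxz).
(a): fails — Rae and Rec but not Rac.
(b): fails — Rw2w4 and Rw4w2 but not Rw2w2.
(c): satisfies the condition.
Valid on: (c).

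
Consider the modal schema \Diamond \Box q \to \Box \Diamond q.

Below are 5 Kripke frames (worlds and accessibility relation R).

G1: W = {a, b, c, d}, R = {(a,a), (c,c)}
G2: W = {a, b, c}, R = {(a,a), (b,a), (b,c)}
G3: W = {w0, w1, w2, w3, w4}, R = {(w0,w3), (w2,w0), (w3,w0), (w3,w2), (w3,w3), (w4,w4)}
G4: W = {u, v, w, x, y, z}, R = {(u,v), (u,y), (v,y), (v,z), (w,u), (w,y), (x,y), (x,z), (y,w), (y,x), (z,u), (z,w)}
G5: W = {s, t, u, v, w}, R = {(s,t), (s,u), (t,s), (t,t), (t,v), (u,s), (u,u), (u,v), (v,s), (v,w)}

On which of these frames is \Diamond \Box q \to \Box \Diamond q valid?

G1

Frame correspondent (Sahlqvist): \forall x \forall y \forall z (Rxy \wedge Rxz \to \exists w (Ryw \wedge Rzw)) — i.e. convergence.
G1: holds.
G2: fails — Rba and Rbc but a and c have no common successor.
G3: fails — Rw3w2 and Rw3w0 but w2 and w0 have no common successor.
G4: fails — Ruv and Ruy but v and y have no common successor.
G5: fails — Rtv and Rts but v and s have no common successor.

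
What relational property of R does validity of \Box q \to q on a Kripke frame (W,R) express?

Reflexivity

Suppose □q→q is valid. At any x set V(q)={w : Rxw}. Then □q holds at x, so q holds at x, i.e. Rxx.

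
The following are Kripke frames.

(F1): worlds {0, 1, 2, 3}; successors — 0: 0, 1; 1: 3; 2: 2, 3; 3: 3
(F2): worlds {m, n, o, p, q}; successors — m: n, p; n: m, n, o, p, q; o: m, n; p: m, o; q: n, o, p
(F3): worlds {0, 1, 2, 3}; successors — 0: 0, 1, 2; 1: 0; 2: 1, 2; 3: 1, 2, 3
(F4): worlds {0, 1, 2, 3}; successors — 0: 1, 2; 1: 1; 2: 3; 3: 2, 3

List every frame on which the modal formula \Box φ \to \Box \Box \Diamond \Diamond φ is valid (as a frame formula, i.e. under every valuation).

(F2), (F3), (F4)

Frame correspondent (Sahlqvist): \forall x \forall z (x R^2 z \to \exists w (xRw \wedge z R^2 w)) — i.e. a generalized confluence (Geach) condition.
(F1): fails — 0R²1 but no w with 0Rw and 1R²w.
(F2): condition met.
(F3): condition met.
(F4): condition met.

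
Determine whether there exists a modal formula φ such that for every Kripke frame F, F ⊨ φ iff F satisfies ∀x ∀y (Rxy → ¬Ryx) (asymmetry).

Not modally definable

Any modally definable frame class is closed under surjective bounded morphisms.
The 3-cycle (worlds 0,1,2 with 0→1→2→0) is asymmetric. Mapping every world to a single reflexive point • is a surjective bounded morphism, and the reflexive point is not asymmetric (R•• but asymmetry requires ¬R••).
Hence asymmetry is not modally definable.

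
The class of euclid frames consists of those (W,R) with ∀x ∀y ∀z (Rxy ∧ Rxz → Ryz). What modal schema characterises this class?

◇q → □◇q

A defining formula is ◇q → □◇q (the 5 axiom).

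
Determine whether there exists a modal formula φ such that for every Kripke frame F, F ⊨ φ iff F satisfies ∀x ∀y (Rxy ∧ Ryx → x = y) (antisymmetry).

No

Any modally definable frame class is closed under surjective bounded morphisms.
The 4-cycle (worlds w0,w1,w2,w3 with w0→w1→w2→w3→w0) is antisymmetric. Sending even-indexed worlds to a and odd-indexed worlds to b is a surjective bounded morphism onto the two-world frame with a↔b, which is not antisymmetric.
So no modal formula (or set of formulas) defines exactly the antisymmetric frames.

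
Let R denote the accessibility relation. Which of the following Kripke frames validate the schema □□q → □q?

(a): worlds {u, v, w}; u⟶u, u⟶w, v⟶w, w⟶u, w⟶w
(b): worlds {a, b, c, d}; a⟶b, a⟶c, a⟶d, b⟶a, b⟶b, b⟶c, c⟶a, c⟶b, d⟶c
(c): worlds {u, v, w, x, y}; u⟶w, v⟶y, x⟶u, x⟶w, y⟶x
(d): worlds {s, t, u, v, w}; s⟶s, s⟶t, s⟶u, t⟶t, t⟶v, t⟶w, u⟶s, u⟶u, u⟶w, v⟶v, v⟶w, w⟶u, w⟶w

Frame correspondent (Sahlqvist): ∀x ∀y (Rxy → ∃z (Rxz ∧ Rzy)) — i.e. density.
(a): ✓.
(b): fails — Rdc but no z with Rdz and Rzc.
(c): fails — Ryx but no z with Ryz and Rzx.
(d): ✓.

(a), (d)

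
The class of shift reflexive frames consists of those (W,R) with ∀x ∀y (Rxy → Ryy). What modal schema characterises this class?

□(□p → p)

A defining formula is □(□p → p) (the T□ axiom).
Suppose □(□p→p) is valid. Take Rxy and set V(p)={w : Ryw}. Then at y, □p holds; since □(□p→p) at x, □p→p at y, so p at y, i.e. Ryy.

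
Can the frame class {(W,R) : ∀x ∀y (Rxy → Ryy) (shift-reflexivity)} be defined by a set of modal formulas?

Yes: it is shift-reflexivity, defined by the T□ schema □(□p → p).
Suppose □(□p→p) is valid. Take Rxy and set V(p)={w : Ryw}. Then at y, □p holds; since □(□p→p) at x, □p→p at y, so p at y, i.e. Ryy.

Yes, by □(□p → p)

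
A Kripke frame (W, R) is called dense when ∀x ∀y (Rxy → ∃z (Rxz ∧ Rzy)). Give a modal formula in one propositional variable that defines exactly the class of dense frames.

□□ψ → □ψ

The condition is density. The C4 schema □□ψ → □ψ defines it.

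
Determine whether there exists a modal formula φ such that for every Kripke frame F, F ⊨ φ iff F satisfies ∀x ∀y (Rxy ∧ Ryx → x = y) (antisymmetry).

No — not modally definable

Any modally definable frame class is closed under surjective bounded morphisms.
The 6-cycle (worlds w0,w1,w2,w3,w4,w5 with w0→w1→w2→w3→w4→w5→w0) is antisymmetric. Sending even-indexed worlds to s and odd-indexed worlds to t is a surjective bounded morphism onto the two-world frame with s↔t, which is not antisymmetric.
So no modal formula (or set of formulas) defines exactly the antisymmetric frames.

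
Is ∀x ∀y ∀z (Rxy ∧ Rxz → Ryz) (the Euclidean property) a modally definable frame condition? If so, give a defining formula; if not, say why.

Yes, by ◇p → □◇p

The condition is the Euclidean property. A defining modal formula is ◇p → □◇p.
Suppose ◇p→□◇p is valid. Take Rxy, Rxz and set V(p)={y}. Then ◇p at x, so □◇p at x, so ◇p at z, so some w with Rzw has p; w=y, i.e. Rzy. By symmetry of the argument, Ryz.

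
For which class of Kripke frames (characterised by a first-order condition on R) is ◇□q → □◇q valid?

Suppose ◇□q→□◇q is valid. Take Rxy, Rxz and set V(q)={w : Ryw}. Then □q at y so ◇□q at x, so □◇q at x, so ◇q at z, giving w with Rzw and Ryw.

convergence: ∀x ∀y ∀z (Rxy ∧ Rxz → ∃w (Ryw ∧ Rzw))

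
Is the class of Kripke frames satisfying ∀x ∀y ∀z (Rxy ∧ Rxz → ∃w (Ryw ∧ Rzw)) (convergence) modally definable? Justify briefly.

Definable; ◇□r → □◇r defines it

This is a Sahlqvist condition; the .2 axiom ◇□r → □◇r defines it.
Suppose ◇□r→□◇r is valid. Take Rxy, Rxz and set V(r)={w : Ryw}. Then □r at y so ◇□r at x, so □◇r at x, so ◇r at z, giving w with Rzw and Ryw.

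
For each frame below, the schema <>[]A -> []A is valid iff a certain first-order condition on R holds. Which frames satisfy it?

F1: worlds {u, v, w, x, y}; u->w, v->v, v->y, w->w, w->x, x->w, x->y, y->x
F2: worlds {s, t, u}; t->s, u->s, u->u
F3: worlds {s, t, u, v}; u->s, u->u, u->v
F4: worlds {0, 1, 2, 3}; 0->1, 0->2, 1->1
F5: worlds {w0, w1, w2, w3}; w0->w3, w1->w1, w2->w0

none

This is the axiom for the Euclidean property; its first-order frame correspondent is forall x forall y forall z (Rxy & Rxz -> Ryz).
F1: fails — Rvy and Rvv but not Ryv.
F2: fails — Rts and Rts but not Rss.
F3: fails — Rus and Rus but not Rss.
F4: fails — R01 and R02 but not R12.
F5: fails — Rw0w3 and Rw0w3 but not Rw3w3.
Valid on no frame.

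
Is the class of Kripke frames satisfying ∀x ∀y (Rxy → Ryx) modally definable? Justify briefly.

Yes, by q → □◇q

Yes: it is symmetry, defined by the B schema q → □◇q.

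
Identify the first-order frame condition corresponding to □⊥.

emptiness of R

□⊥ is valid iff no world has any successor (otherwise □⊥ fails at any world with one).
The converse is a direct semantic check.
Frame condition: ∀x ∀y ¬Rxy.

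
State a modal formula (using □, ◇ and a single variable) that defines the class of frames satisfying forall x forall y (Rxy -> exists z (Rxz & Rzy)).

The condition is density. The C4 schema □□r → □r defines it.
Suppose □□r→□r is valid. Take Rxy and set V(r)={w : xR²w}. Then □□r at x, so □r at x, so r at y, i.e. ∃z(Rxz∧Rzy).

□□r → □r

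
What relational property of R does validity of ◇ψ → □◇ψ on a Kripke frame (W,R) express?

The Euclidean property

Suppose ◇ψ→□◇ψ is valid. Take Rxy, Rxz and set V(ψ)={y}. Then ◇ψ at x, so □◇ψ at x, so ◇ψ at z, so some w with Rzw has ψ; w=y, i.e. Rzy. By symmetry of the argument, Ryz.
Conversely, any frame satisfying ∀x ∀y ∀z (Rxy ∧ Rxz → Ryz) validates the schema.
So the correspondent is the Euclidean property.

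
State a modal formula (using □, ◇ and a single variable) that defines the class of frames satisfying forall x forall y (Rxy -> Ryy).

A defining formula is □(□q → q) (the T□ axiom).
Suppose □(□q→q) is valid. Take Rxy and set V(q)={w : Ryw}. Then at y, □q holds; since □(□q→q) at x, □q→q at y, so q at y, i.e. Ryy.

□(□q → q)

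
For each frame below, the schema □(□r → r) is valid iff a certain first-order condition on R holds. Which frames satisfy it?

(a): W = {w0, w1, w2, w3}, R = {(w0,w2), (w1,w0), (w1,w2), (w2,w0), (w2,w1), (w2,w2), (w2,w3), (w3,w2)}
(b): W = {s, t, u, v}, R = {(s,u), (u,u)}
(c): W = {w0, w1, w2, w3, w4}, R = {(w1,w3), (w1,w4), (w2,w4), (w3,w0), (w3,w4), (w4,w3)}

This is the axiom for shift-reflexivity; its first-order frame correspondent is ∀x ∀y (Rxy → Ryy).
(a): fails — Rw1w0 but not Rw0w0.
(b): holds.
(c): fails — Rw2w4 but not Rw4w4.

(b)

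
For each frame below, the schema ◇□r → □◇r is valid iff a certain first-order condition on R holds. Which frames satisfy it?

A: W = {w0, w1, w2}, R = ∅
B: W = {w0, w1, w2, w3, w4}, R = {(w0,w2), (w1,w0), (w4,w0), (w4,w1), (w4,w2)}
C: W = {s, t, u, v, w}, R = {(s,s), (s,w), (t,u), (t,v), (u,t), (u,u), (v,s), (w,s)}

This is the axiom for convergence; its first-order frame correspondent is ∀x ∀y ∀z (Rxy ∧ Rxz → ∃w (Ryw ∧ Rzw)).
A: satisfies the condition.
B: fails — Rw0w2 and Rw0w2 but w2 and w2 have no common successor.
C: fails — Rtv and Rtu but v and u have no common successor.
Valid on: A.

A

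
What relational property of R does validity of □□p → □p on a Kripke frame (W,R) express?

density: ∀x ∀y (Rxy → ∃z (Rxz ∧ Rzy))

This schema is the C4 axiom.
Its frame correspondent is density — ∀x ∀y (Rxy → ∃z (Rxz ∧ Rzy)).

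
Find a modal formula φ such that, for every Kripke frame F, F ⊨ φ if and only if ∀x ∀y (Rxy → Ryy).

This is shift-reflexivity; the standard corresponding axiom is T□: □(□q → q).
Suppose □(□q→q) is valid. Take Rxy and set V(q)={w : Ryw}. Then at y, □q holds; since □(□q→q) at x, □q→q at y, so q at y, i.e. Ryy.

□(□q → q)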